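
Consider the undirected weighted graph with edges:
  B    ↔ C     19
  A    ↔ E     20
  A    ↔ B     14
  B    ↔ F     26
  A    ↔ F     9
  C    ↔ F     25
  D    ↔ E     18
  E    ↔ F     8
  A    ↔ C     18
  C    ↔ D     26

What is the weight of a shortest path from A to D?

Some routes from A to D:
A→B→C→D: 14 + 19 + 26 = 59
A→E→D: 20 + 18 = 38
A→F→C→D: 9 + 25 + 26 = 60
A→C→D: 18 + 26 = 44
A→F→E→D: 9 + 8 + 18 = 35
The minimum is 35.

35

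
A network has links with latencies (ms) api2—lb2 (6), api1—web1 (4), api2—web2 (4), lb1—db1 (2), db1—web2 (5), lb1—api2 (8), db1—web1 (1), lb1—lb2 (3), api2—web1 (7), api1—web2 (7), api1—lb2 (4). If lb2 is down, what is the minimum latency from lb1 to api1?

A few of the lb1→api1 routes:
lb1 - db1 - web2 - api2 - web1 - api1: 2 + 5 + 4 + 7 + 4 = 22
lb1 - api2 - web2 - api1: 8 + 4 + 7 = 19
lb1 - db1 - web1 - api2 - web2 - api1: 2 + 1 + 7 + 4 + 7 = 21
lb1 - db1 - web1 - api1: 2 + 1 + 4 = 7
lb1 - db1 - web2 - api1: 2 + 5 + 7 = 14
lb1 - api2 - web1 - api1: 8 + 7 + 4 = 19
Best route has total 7 ms.

7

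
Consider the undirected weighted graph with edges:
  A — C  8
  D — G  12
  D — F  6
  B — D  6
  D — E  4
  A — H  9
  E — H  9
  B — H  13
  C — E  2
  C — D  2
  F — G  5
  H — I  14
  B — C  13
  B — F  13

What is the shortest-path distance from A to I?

A few of the A→I routes:
A→C→E→D→B→H→I: 8 + 2 + 4 + 6 + 13 + 14 = 47
A→H→I: 9 + 14 = 23
A→C→D→B→H→I: 8 + 2 + 6 + 13 + 14 = 43
A→C→D→E→H→I: 8 + 2 + 4 + 9 + 14 = 37
A→C→E→H→I: 8 + 2 + 9 + 14 = 33
The minimum is 23.

23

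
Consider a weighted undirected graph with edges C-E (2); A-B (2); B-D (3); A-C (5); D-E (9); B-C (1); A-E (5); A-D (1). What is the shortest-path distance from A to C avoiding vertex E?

Candidate routes:
A -> B -> C: 2 + 1 = 3
A -> C: 5
A -> D -> B -> C: 1 + 3 + 1 = 5
Best route has total 3.

3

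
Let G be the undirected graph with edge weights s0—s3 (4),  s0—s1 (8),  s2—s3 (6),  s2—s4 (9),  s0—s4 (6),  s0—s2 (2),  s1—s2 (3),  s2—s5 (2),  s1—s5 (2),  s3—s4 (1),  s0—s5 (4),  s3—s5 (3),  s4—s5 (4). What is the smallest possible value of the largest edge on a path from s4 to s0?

3

Comparing a few candidate routes:
s4 → s3 → s5 → s0: max(1, 3, 4) = 4
s4 → s5 → s3 → s0: max(4, 3, 4) = 4
s4 → s3 → s5 → s2 → s0: max(1, 3, 2, 2) = 3
s4 → s3 → s5 → s1 → s2 → s0: max(1, 3, 2, 3, 2) = 3
s4 → s3 → s0: max(1, 4) = 4
s4 → s5 → s0: max(4, 4) = 4
Smallest bottleneck: 3.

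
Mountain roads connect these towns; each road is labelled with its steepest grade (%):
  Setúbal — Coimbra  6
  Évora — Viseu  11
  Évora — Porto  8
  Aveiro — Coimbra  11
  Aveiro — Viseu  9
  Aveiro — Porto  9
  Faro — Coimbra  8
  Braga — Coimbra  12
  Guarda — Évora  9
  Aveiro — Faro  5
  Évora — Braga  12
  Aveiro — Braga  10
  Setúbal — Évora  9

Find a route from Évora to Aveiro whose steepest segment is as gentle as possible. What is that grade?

9

A few of the Évora→Aveiro routes:
Évora - Braga - Coimbra - Faro - Aveiro: max(12, 12, 8, 5) = 12
Évora - Setúbal - Coimbra - Faro - Aveiro: max(9, 6, 8, 5) = 9
Évora - Setúbal - Coimbra - Aveiro: max(9, 6, 11) = 11
Évora - Viseu - Aveiro: max(11, 9) = 11
Évora - Porto - Aveiro: max(8, 9) = 9
Smallest bottleneck: 9%.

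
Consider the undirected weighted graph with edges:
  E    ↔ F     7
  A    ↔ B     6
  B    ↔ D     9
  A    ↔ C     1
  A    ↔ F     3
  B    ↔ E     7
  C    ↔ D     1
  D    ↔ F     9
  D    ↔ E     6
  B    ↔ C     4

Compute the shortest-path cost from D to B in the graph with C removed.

Comparing a few candidate routes:
D - F - A - B: 9 + 3 + 6 = 18
D - E - B: 6 + 7 = 13
D - B: 9
Best route has total 9.

9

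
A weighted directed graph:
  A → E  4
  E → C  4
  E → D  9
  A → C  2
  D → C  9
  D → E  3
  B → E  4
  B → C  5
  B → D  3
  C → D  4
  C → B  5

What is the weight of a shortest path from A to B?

Candidate routes:
A - E - D - C - B: 4 + 9 + 9 + 5 = 27
A - E - C - B: 4 + 4 + 5 = 13
A - C - B: 2 + 5 = 7
The minimum is 7.

7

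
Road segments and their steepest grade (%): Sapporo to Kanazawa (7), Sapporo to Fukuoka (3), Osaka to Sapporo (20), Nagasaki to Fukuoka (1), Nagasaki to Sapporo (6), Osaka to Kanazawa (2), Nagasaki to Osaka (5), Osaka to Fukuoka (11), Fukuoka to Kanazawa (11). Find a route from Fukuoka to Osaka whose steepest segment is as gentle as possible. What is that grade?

5

Some routes from Fukuoka to Osaka:
Fukuoka-Nagasaki-Osaka: max(1, 5) = 5
Fukuoka-Sapporo-Nagasaki-Osaka: max(3, 6, 5) = 6
Fukuoka-Osaka: max(11) = 11
Fukuoka-Kanazawa-Sapporo-Nagasaki-Osaka: max(11, 7, 6, 5) = 11
Fukuoka-Sapporo-Kanazawa-Osaka: max(3, 7, 2) = 7
Fukuoka-Nagasaki-Sapporo-Kanazawa-Osaka: max(1, 6, 7, 2) = 7
Best route has worst link 5%.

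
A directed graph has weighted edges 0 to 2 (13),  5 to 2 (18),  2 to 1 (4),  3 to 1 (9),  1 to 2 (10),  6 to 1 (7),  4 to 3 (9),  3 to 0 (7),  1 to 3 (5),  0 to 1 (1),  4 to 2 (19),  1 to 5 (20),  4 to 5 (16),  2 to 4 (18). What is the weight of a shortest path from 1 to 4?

Candidate routes:
1 -> 2 -> 4: 10 + 18 = 28
1 -> 3 -> 0 -> 2 -> 4: 5 + 7 + 13 + 18 = 43
1 -> 5 -> 2 -> 4: 20 + 18 + 18 = 56
The minimum is 28.

28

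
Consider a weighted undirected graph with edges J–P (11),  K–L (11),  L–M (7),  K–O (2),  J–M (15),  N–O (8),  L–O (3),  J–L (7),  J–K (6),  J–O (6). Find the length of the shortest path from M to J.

14

Candidate routes:
M→L→K→J: 7 + 11 + 6 = 24
M→L→K→O→J: 7 + 11 + 2 + 6 = 26
M→L→J: 7 + 7 = 14
M→L→O→J: 7 + 3 + 6 = 16
M→J: 15
M→L→O→K→J: 7 + 3 + 2 + 6 = 18
Shortest: 14.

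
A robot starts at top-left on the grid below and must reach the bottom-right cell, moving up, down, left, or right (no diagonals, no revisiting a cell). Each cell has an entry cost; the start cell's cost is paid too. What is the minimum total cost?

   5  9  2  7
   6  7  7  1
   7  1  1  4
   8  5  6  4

28

Best path: r0c0 → r1c0 → r1c1 → r2c1 → r2c2 → r2c3 → r3c3
Cost: 5 + 6 + 7 + 1 + 1 + 4 + 4 = 28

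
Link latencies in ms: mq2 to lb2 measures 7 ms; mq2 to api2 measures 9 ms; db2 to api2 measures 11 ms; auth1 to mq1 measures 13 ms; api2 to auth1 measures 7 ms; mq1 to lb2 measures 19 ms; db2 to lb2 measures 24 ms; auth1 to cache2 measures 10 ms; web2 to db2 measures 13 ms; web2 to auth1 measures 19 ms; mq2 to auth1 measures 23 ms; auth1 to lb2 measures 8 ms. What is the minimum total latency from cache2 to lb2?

A few of the cache2→lb2 routes:
cache2→auth1→api2→mq2→lb2: 10 + 7 + 9 + 7 = 33
cache2→auth1→lb2: 10 + 8 = 18
cache2→auth1→mq1→lb2: 10 + 13 + 19 = 42
cache2→auth1→mq2→lb2: 10 + 23 + 7 = 40
The minimum is 18 ms.

18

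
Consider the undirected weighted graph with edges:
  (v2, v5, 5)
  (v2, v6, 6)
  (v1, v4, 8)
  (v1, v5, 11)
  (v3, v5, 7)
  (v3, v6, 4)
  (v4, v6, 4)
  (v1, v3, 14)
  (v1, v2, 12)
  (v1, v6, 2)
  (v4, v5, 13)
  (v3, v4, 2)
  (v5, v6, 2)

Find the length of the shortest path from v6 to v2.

6

Some routes from v6 to v2:
v6 -> v1 -> v2: 2 + 12 = 14
v6 -> v5 -> v2: 2 + 5 = 7
v6 -> v2: 6
Best route has total 6.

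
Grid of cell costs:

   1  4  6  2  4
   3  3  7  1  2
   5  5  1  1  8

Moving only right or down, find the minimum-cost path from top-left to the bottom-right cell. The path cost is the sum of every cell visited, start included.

Path (0,0) -> (1,0) -> (1,1) -> (2,1) -> (2,2) -> (2,3) -> (2,4): 1 + 3 + 3 + 5 + 1 + 1 + 8 = 22.
For comparison, the top-then-right route costs 27.

22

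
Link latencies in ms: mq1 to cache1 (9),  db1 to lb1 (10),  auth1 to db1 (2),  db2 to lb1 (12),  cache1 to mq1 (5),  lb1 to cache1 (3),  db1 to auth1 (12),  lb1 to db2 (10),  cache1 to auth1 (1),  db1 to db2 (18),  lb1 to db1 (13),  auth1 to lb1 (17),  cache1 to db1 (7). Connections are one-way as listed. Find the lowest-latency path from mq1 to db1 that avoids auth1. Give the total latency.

Candidate routes:
mq1 → cache1 → db1: 9 + 7 = 16
The minimum is 16 ms.

16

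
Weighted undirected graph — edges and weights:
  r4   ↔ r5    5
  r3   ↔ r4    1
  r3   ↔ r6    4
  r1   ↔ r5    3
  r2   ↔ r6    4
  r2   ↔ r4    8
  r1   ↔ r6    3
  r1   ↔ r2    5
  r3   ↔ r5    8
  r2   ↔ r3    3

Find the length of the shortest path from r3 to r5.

Some routes from r3 to r5:
r3-r5: 8
r3-r2-r6-r1-r5: 3 + 4 + 3 + 3 = 13
r3-r6-r1-r5: 4 + 3 + 3 = 10
r3-r4-r5: 1 + 5 = 6
r3-r2-r1-r5: 3 + 5 + 3 = 11
Best route has total 6.

6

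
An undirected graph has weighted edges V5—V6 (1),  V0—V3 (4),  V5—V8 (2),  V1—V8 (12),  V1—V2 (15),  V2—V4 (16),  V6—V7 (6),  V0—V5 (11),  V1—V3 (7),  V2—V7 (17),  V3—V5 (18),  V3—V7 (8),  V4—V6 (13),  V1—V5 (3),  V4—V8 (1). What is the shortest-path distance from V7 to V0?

12

Some routes from V7 to V0:
V7 - V6 - V5 - V1 - V3 - V0: 6 + 1 + 3 + 7 + 4 = 21
V7 - V3 - V0: 8 + 4 = 12
V7 - V6 - V5 - V0: 6 + 1 + 11 = 18
Shortest: 12.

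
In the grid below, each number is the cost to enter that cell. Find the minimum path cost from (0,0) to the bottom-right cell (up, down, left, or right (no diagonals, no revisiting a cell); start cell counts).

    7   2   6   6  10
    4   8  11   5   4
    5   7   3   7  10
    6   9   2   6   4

38

Take [0,0] [1,0] [2,0] [2,1] [2,2] [3,2] [3,3] [3,4] for a total of 7 + 4 + 5 + 7 + 3 + 2 + 6 + 4 = 38.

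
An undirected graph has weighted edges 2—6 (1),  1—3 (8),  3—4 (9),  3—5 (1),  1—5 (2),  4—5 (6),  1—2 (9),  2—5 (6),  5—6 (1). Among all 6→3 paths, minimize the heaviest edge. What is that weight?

Checking several routes:
6 -> 2 -> 5 -> 3: max(1, 6, 1) = 6
6 -> 5 -> 1 -> 3: max(1, 2, 8) = 8
6 -> 2 -> 5 -> 1 -> 3: max(1, 6, 2, 8) = 8
6 -> 5 -> 3: max(1, 1) = 1
Smallest bottleneck: 1.

1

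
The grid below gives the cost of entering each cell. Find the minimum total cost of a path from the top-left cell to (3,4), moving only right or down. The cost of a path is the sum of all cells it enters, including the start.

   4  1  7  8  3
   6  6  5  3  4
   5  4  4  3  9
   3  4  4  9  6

37

Cheapest: [0,0]→[0,1]→[1,1]→[1,2]→[1,3]→[2,3]→[2,4]→[3,4]
  4 + 1 + 6 + 5 + 3 + 3 + 9 + 6 = 37
(Top row then right column would cost 42.)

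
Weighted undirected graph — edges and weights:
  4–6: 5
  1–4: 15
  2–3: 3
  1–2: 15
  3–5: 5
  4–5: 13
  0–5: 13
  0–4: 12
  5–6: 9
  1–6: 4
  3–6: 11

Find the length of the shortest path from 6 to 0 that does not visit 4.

22

Candidate routes:
6 → 5 → 0: 9 + 13 = 22
6 → 1 → 2 → 3 → 5 → 0: 4 + 15 + 3 + 5 + 13 = 40
6 → 3 → 5 → 0: 11 + 5 + 13 = 29
Shortest: 22.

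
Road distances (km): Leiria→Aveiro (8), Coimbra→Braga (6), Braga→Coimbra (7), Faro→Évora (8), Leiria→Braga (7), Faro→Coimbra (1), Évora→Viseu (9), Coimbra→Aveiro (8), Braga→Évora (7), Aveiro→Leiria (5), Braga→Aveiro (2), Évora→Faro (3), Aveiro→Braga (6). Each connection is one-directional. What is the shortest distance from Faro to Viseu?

Routes from Faro to Viseu:
Faro → Coimbra → Braga → Évora → Viseu: 1 + 6 + 7 + 9 = 23
Faro → Évora → Viseu: 8 + 9 = 17
Faro → Coimbra → Aveiro → Leiria → Braga → Évora → Viseu: 1 + 8 + 5 + 7 + 7 + 9 = 37
Faro → Coimbra → Aveiro → Braga → Évora → Viseu: 1 + 8 + 6 + 7 + 9 = 31
The minimum is 17 km.

17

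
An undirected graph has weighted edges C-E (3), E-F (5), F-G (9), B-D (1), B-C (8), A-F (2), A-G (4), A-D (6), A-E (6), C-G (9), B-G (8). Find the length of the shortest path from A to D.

6

Checking several routes:
A→G→B→D: 4 + 8 + 1 = 13
A→F→G→B→D: 2 + 9 + 8 + 1 = 20
A→E→C→B→D: 6 + 3 + 8 + 1 = 18
A→D: 6
A→F→E→C→B→D: 2 + 5 + 3 + 8 + 1 = 19
Best route has total 6.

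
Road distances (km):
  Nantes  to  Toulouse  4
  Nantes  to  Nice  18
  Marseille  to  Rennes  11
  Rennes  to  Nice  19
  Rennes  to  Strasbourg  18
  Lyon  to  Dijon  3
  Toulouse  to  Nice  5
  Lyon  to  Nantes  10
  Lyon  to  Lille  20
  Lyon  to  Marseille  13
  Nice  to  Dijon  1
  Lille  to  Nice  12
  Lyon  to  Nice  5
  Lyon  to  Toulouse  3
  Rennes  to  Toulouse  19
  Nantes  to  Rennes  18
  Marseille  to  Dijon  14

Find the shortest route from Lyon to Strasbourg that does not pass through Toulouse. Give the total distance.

Some routes from Lyon to Strasbourg avoiding Toulouse:
Lyon→Nice→Rennes→Strasbourg: 5 + 19 + 18 = 42
Lyon→Dijon→Nice→Rennes→Strasbourg: 3 + 1 + 19 + 18 = 41
Lyon→Nantes→Rennes→Strasbourg: 10 + 18 + 18 = 46
Lyon→Marseille→Rennes→Strasbourg: 13 + 11 + 18 = 42
Lyon→Dijon→Marseille→Rennes→Strasbourg: 3 + 14 + 11 + 18 = 46
Best route has total 41 km.

41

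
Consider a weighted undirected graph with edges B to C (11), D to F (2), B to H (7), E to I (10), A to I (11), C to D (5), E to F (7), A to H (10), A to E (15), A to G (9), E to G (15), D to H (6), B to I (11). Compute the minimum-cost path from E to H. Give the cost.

Checking several routes:
E -> F -> D -> H: 7 + 2 + 6 = 15
E -> F -> D -> C -> B -> H: 7 + 2 + 5 + 11 + 7 = 32
E -> A -> H: 15 + 10 = 25
E -> I -> A -> H: 10 + 11 + 10 = 31
E -> I -> B -> H: 10 + 11 + 7 = 28
E -> G -> A -> H: 15 + 9 + 10 = 34
The minimum is 15.

15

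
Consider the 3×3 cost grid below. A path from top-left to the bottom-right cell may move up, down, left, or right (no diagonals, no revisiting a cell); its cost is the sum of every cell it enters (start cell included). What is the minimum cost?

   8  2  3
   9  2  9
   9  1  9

Best path: [0,0] -> [0,1] -> [1,1] -> [2,1] -> [2,2]
Cost: 8 + 2 + 2 + 1 + 9 = 22

22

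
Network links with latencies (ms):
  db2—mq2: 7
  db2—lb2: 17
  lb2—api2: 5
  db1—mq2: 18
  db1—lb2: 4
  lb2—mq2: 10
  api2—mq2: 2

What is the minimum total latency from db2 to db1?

18

Comparing a few candidate routes:
db2-mq2-api2-lb2-db1: 7 + 2 + 5 + 4 = 18
db2-mq2-lb2-db1: 7 + 10 + 4 = 21
db2-lb2-db1: 17 + 4 = 21
Shortest: 18 ms.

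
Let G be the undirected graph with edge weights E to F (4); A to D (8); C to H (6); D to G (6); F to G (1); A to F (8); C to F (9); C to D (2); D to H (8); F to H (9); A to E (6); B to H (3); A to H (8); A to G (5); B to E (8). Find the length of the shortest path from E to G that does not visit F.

11

Comparing a few candidate routes:
E - B - H - D - G: 8 + 3 + 8 + 6 = 25
E - A - G: 6 + 5 = 11
E - B - H - A - G: 8 + 3 + 8 + 5 = 24
E - A - D - G: 6 + 8 + 6 = 20
E - B - H - C - D - G: 8 + 3 + 6 + 2 + 6 = 25
Best route has total 11.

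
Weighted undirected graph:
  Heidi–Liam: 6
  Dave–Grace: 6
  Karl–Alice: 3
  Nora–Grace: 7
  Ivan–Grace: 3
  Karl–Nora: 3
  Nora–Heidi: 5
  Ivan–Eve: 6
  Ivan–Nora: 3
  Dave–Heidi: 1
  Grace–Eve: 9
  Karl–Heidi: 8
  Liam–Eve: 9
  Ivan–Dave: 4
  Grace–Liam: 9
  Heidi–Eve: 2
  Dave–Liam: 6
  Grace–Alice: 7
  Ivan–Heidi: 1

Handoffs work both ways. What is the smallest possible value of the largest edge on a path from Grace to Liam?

6

Some routes from Grace to Liam:
Grace-Ivan-Heidi-Dave-Liam: max(3, 1, 1, 6) = 6
Grace-Ivan-Heidi-Liam: max(3, 1, 6) = 6
Grace-Ivan-Nora-Heidi-Liam: max(3, 3, 5, 6) = 6
The minimum achievable maximum is 6.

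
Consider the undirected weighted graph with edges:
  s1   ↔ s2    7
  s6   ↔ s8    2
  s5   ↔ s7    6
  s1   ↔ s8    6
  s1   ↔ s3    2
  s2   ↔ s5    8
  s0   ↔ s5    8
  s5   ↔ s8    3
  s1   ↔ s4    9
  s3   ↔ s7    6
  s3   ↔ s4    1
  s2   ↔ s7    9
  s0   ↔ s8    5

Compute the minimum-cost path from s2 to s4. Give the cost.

Checking several routes:
s2-s1-s4: 7 + 9 = 16
s2-s5-s8-s1-s3-s4: 8 + 3 + 6 + 2 + 1 = 20
s2-s7-s3-s4: 9 + 6 + 1 = 16
s2-s1-s3-s4: 7 + 2 + 1 = 10
s2-s5-s7-s3-s4: 8 + 6 + 6 + 1 = 21
Best route has total 10.

10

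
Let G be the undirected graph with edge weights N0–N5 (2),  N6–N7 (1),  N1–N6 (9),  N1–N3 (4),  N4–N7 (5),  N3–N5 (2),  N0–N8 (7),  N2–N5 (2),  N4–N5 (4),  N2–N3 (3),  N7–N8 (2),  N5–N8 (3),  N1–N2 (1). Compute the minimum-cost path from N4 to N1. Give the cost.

7

A few of the N4→N1 routes:
N4-N5-N2-N1: 4 + 2 + 1 = 7
N4-N5-N3-N1: 4 + 2 + 4 = 10
N4-N7-N8-N5-N2-N1: 5 + 2 + 3 + 2 + 1 = 13
N4-N5-N3-N2-N1: 4 + 2 + 3 + 1 = 10
N4-N5-N2-N3-N1: 4 + 2 + 3 + 4 = 13
The minimum is 7.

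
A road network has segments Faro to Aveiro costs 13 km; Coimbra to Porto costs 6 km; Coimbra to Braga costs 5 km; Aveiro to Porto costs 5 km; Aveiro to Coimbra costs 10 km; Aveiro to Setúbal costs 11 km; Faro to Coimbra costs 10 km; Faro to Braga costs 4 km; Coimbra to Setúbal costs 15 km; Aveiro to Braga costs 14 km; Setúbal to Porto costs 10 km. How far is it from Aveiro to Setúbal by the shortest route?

11

A few of the Aveiro→Setúbal routes:
Aveiro → Porto → Setúbal: 5 + 10 = 15
Aveiro → Setúbal: 11
Aveiro → Coimbra → Setúbal: 10 + 15 = 25
Best route has total 11 km.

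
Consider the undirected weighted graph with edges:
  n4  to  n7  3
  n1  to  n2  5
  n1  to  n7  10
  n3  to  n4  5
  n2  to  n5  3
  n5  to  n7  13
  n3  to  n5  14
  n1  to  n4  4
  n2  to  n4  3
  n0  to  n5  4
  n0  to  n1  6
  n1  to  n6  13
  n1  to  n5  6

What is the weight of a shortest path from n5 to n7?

Comparing a few candidate routes:
n5→n7: 13
n5→n2→n1→n4→n7: 3 + 5 + 4 + 3 = 15
n5→n2→n4→n7: 3 + 3 + 3 = 9
n5→n1→n4→n7: 6 + 4 + 3 = 13
n5→n1→n7: 6 + 10 = 16
Shortest: 9.

9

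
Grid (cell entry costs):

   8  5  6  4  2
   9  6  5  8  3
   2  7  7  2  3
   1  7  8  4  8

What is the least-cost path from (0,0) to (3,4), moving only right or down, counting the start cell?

Best path: [0,0]→[0,1]→[0,2]→[0,3]→[0,4]→[1,4]→[2,4]→[3,4]
Cost: 8 + 5 + 6 + 4 + 2 + 3 + 3 + 8 = 39

39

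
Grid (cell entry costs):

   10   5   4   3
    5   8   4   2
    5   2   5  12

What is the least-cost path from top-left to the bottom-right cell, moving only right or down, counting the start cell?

Best path: (0,0) -> (0,1) -> (0,2) -> (0,3) -> (1,3) -> (2,3)
Cost: 10 + 5 + 4 + 3 + 2 + 12 = 36

36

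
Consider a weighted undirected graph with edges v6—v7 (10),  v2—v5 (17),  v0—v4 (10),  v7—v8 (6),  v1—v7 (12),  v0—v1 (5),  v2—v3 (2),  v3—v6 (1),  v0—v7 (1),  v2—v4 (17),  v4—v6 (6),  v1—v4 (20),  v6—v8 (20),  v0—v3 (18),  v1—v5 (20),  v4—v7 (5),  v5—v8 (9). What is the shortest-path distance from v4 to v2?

9

Some routes from v4 to v2:
v4 -> v7 -> v6 -> v3 -> v2: 5 + 10 + 1 + 2 = 18
v4 -> v0 -> v7 -> v6 -> v3 -> v2: 10 + 1 + 10 + 1 + 2 = 24
v4 -> v2: 17
v4 -> v6 -> v3 -> v2: 6 + 1 + 2 = 9
Best route has total 9.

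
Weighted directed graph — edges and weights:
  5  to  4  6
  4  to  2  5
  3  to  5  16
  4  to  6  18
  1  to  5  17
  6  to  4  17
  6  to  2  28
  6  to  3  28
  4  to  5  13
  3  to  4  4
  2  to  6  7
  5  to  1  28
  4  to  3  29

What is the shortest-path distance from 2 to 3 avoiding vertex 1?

Candidate routes:
2→6→4→3: 7 + 17 + 29 = 53
2→6→3: 7 + 28 = 35
The minimum is 35.

35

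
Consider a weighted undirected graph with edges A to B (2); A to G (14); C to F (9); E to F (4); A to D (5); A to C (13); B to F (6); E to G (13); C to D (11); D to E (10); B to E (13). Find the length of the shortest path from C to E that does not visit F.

21

Routes from C to E avoiding F:
C→D→A→G→E: 11 + 5 + 14 + 13 = 43
C→D→E: 11 + 10 = 21
C→D→A→B→E: 11 + 5 + 2 + 13 = 31
C→A→D→E: 13 + 5 + 10 = 28
C→A→B→E: 13 + 2 + 13 = 28
C→A→G→E: 13 + 14 + 13 = 40
The minimum is 21.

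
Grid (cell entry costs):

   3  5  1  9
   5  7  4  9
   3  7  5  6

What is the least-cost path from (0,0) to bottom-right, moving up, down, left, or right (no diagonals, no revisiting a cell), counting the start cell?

Take [0,0]→[0,1]→[0,2]→[1,2]→[2,2]→[2,3] for a total of 3 + 5 + 1 + 4 + 5 + 6 = 24.

24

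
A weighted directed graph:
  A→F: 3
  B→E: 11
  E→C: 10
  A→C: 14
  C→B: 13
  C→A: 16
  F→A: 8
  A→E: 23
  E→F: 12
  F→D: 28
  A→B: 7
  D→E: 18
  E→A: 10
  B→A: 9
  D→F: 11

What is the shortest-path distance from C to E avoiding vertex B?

Routes from C to E avoiding B:
C-A-F-D-E: 16 + 3 + 28 + 18 = 65
C-A-E: 16 + 23 = 39
Best route has total 39.

39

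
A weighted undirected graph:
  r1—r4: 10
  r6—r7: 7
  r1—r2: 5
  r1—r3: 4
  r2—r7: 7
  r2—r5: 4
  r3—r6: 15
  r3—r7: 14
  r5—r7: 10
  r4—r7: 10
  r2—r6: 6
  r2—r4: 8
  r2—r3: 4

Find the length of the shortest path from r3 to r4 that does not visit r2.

14

Candidate routes:
r3 → r6 → r7 → r4: 15 + 7 + 10 = 32
r3 → r1 → r4: 4 + 10 = 14
r3 → r7 → r4: 14 + 10 = 24
The minimum is 14.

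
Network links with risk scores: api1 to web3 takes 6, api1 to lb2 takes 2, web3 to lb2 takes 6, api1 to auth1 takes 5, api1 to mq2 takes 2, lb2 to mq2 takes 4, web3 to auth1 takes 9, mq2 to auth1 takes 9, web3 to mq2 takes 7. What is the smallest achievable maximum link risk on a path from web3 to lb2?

6

A few of the web3→lb2 routes:
web3→api1→lb2: max(6, 2) = 6
web3→mq2→api1→lb2: max(7, 2, 2) = 7
web3→api1→mq2→lb2: max(6, 2, 4) = 6
web3→lb2: max(6) = 6
web3→mq2→lb2: max(7, 4) = 7
Best route has worst link 6.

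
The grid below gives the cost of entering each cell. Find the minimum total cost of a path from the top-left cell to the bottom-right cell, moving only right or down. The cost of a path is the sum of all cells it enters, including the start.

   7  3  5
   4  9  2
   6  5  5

22

Path r0c0 → r0c1 → r0c2 → r1c2 → r2c2: 7 + 3 + 5 + 2 + 5 = 22.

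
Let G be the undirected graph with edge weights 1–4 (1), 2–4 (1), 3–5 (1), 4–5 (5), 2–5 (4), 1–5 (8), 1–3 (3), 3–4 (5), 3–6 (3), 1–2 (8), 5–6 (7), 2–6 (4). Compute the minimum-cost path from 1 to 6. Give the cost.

6

Some routes from 1 to 6:
1 → 3 → 6: 3 + 3 = 6
1 → 4 → 3 → 6: 1 + 5 + 3 = 9
1 → 4 → 5 → 3 → 6: 1 + 5 + 1 + 3 = 10
1 → 4 → 2 → 5 → 3 → 6: 1 + 1 + 4 + 1 + 3 = 10
1 → 4 → 2 → 6: 1 + 1 + 4 = 6
Best route has total 6.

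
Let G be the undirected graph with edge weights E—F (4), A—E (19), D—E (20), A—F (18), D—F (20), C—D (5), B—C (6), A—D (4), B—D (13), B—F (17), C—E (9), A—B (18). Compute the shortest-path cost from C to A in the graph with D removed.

Some routes from C to A avoiding D:
C→B→A: 6 + 18 = 24
C→E→F→A: 9 + 4 + 18 = 31
C→E→A: 9 + 19 = 28
Shortest: 24.

24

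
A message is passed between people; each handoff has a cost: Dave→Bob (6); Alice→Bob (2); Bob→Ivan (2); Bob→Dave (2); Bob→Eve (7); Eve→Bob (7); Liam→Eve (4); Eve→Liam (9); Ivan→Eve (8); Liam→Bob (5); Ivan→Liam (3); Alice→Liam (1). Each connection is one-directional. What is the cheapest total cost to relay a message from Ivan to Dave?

Candidate routes:
Ivan→Liam→Eve→Bob→Dave: 3 + 4 + 7 + 2 = 16
Ivan→Eve→Bob→Dave: 8 + 7 + 2 = 17
Ivan→Eve→Liam→Bob→Dave: 8 + 9 + 5 + 2 = 24
Ivan→Liam→Bob→Dave: 3 + 5 + 2 = 10
Shortest: 10.

10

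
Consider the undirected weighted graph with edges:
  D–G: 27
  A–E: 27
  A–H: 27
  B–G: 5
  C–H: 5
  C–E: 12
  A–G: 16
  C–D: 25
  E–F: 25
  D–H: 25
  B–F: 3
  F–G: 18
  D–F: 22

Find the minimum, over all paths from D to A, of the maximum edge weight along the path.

22

Comparing a few candidate routes:
D → C → E → F → B → G → A: max(25, 12, 25, 3, 5, 16) = 25
D → C → E → F → G → A: max(25, 12, 25, 18, 16) = 25
D → F → G → A: max(22, 18, 16) = 22
D → F → B → G → A: max(22, 3, 5, 16) = 22
D → H → C → E → F → B → G → A: max(25, 5, 12, 25, 3, 5, 16) = 25
D → H → C → E → F → G → A: max(25, 5, 12, 25, 18, 16) = 25
Smallest bottleneck: 22.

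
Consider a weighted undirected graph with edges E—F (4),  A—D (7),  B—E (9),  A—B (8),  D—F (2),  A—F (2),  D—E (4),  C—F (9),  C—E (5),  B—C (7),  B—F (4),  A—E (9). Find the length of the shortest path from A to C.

11

A few of the A→C routes:
A → F → D → E → C: 2 + 2 + 4 + 5 = 13
A → F → B → C: 2 + 4 + 7 = 13
A → F → E → C: 2 + 4 + 5 = 11
A → F → C: 2 + 9 = 11
Shortest: 11.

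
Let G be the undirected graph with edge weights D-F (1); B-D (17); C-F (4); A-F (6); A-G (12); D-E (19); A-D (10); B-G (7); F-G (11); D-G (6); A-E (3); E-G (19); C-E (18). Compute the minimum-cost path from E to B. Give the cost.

A few of the E→B routes:
E - A - F - D - G - B: 3 + 6 + 1 + 6 + 7 = 23
E - A - G - B: 3 + 12 + 7 = 22
E - G - B: 19 + 7 = 26
E - A - D - G - B: 3 + 10 + 6 + 7 = 26
E - A - F - D - B: 3 + 6 + 1 + 17 = 27
The minimum is 22.

22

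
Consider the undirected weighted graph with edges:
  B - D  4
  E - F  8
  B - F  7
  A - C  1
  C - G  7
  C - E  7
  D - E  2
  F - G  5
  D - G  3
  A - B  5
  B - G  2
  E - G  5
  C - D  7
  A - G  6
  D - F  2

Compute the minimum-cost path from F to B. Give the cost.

Comparing a few candidate routes:
F - D - G - B: 2 + 3 + 2 = 7
F - D - E - G - B: 2 + 2 + 5 + 2 = 11
F - G - D - B: 5 + 3 + 4 = 12
F - G - B: 5 + 2 = 7
F - D - B: 2 + 4 = 6
F - B: 7
Shortest: 6.

6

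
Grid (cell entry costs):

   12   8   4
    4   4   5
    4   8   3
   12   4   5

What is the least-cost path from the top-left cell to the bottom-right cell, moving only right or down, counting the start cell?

33

Path r0c0 → r1c0 → r1c1 → r1c2 → r2c2 → r3c2: 12 + 4 + 4 + 5 + 3 + 5 = 33.
(Top row then right column would cost 37.)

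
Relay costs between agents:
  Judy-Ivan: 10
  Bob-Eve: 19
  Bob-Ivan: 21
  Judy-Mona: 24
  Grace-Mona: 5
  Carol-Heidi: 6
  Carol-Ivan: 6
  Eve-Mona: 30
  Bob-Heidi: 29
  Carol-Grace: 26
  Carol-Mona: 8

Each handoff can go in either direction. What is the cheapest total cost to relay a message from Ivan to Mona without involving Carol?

Candidate routes:
Ivan-Bob-Eve-Mona: 21 + 19 + 30 = 70
Ivan-Judy-Mona: 10 + 24 = 34
Shortest: 34.

34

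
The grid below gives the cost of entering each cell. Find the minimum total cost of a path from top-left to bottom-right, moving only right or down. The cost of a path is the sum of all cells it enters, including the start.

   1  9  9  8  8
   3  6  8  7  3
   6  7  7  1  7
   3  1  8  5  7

Cheapest: [0,0]→[1,0]→[2,0]→[3,0]→[3,1]→[3,2]→[3,3]→[3,4]
  1 + 3 + 6 + 3 + 1 + 8 + 5 + 7 = 34

34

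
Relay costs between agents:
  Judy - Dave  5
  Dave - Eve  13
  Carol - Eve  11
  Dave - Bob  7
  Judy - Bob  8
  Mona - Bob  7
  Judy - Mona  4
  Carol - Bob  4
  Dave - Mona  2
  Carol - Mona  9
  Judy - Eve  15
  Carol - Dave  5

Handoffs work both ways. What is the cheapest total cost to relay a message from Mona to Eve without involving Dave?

19

Candidate routes:
Mona→Carol→Bob→Judy→Eve: 9 + 4 + 8 + 15 = 36
Mona→Judy→Bob→Carol→Eve: 4 + 8 + 4 + 11 = 27
Mona→Bob→Carol→Eve: 7 + 4 + 11 = 22
Mona→Judy→Eve: 4 + 15 = 19
Mona→Carol→Eve: 9 + 11 = 20
Mona→Bob→Judy→Eve: 7 + 8 + 15 = 30
The minimum is 19.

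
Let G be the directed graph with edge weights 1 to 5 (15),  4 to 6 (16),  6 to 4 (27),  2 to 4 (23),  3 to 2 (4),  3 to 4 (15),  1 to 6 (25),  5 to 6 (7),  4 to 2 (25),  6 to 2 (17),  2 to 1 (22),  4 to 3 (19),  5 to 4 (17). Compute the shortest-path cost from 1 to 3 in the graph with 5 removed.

71

Paths from 1 to 3 avoiding 5:
1→6→2→4→3: 25 + 17 + 23 + 19 = 84
1→6→4→3: 25 + 27 + 19 = 71
Shortest: 71.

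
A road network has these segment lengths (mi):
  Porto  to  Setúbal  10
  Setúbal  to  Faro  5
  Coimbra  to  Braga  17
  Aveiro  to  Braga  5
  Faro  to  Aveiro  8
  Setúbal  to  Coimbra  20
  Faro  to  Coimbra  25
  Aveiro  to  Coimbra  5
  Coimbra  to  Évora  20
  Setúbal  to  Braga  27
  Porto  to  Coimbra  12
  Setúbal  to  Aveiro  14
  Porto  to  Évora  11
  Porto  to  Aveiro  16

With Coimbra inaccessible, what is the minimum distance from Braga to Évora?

32

Comparing a few candidate routes:
Braga -> Setúbal -> Porto -> Évora: 27 + 10 + 11 = 48
Braga -> Aveiro -> Setúbal -> Porto -> Évora: 5 + 14 + 10 + 11 = 40
Braga -> Aveiro -> Faro -> Setúbal -> Porto -> Évora: 5 + 8 + 5 + 10 + 11 = 39
Braga -> Aveiro -> Porto -> Évora: 5 + 16 + 11 = 32
Best route has total 32 mi.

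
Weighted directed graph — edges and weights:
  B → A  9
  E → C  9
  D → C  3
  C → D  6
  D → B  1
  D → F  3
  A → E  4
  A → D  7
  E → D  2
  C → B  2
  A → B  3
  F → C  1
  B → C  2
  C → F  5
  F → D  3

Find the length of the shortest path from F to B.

3

Candidate routes:
F-D-B: 3 + 1 = 4
F-C-D-B: 1 + 6 + 1 = 8
F-D-C-B: 3 + 3 + 2 = 8
F-C-B: 1 + 2 = 3
The minimum is 3.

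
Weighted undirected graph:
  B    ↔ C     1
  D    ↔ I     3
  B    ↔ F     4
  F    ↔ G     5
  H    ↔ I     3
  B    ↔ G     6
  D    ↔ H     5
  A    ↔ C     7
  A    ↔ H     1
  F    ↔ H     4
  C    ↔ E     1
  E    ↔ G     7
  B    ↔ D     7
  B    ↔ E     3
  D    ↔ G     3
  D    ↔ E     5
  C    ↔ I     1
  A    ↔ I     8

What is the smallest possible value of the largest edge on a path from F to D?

4

A few of the F→D routes:
F-H-I-D: max(4, 3, 3) = 4
F-H-D: max(4, 5) = 5
F-G-D: max(5, 3) = 5
F-B-C-I-D: max(4, 1, 1, 3) = 4
F-B-E-C-I-D: max(4, 3, 1, 1, 3) = 4
F-H-I-C-B-E-D: max(4, 3, 1, 1, 3, 5) = 5
Smallest bottleneck: 4.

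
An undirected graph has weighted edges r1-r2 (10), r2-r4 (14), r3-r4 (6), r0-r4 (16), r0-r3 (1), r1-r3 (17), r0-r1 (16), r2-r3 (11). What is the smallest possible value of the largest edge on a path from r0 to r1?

Comparing a few candidate routes:
r0→r4→r2→r1: max(16, 14, 10) = 16
r0→r3→r4→r2→r1: max(1, 6, 14, 10) = 14
r0→r4→r3→r2→r1: max(16, 6, 11, 10) = 16
r0→r3→r2→r1: max(1, 11, 10) = 11
r0→r3→r1: max(1, 17) = 17
r0→r1: max(16) = 16
Smallest bottleneck: 11.

11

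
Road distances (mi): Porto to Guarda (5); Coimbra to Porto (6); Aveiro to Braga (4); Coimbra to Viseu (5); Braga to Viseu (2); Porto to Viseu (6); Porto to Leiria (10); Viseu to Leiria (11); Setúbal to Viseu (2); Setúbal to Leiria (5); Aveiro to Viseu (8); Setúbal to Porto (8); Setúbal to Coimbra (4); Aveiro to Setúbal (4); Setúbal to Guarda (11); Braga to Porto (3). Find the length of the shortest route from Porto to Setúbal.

Checking several routes:
Porto→Braga→Viseu→Setúbal: 3 + 2 + 2 = 7
Porto→Setúbal: 8
Porto→Viseu→Setúbal: 6 + 2 = 8
Shortest: 7 mi.

7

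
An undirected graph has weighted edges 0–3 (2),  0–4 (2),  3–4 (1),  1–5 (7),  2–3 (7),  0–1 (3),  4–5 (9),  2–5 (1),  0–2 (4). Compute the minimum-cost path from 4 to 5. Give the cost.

Some routes from 4 to 5:
4-5: 9
4-0-1-5: 2 + 3 + 7 = 12
4-3-2-5: 1 + 7 + 1 = 9
4-0-3-2-5: 2 + 2 + 7 + 1 = 12
4-3-0-2-5: 1 + 2 + 4 + 1 = 8
4-0-2-5: 2 + 4 + 1 = 7
Best route has total 7.

7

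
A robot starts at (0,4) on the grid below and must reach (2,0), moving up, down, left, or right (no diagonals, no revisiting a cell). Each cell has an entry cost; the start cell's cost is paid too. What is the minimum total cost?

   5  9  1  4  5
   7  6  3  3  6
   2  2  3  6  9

20

Take r0c4 → r0c3 → r0c2 → r1c2 → r2c2 → r2c1 → r2c0 for a total of 5 + 4 + 1 + 3 + 3 + 2 + 2 = 20.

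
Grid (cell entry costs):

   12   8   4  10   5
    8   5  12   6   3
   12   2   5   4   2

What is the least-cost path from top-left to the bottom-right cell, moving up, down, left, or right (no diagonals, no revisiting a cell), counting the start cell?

Best path: (0,0) → (0,1) → (1,1) → (2,1) → (2,2) → (2,3) → (2,4)
Cost: 12 + 8 + 5 + 2 + 5 + 4 + 2 = 38

38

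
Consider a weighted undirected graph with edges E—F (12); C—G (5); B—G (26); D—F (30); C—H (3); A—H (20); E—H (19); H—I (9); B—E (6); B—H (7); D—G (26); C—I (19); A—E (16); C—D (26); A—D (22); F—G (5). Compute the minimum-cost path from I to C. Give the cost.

12

Comparing a few candidate routes:
I -> H -> C: 9 + 3 = 12
I -> H -> E -> F -> G -> C: 9 + 19 + 12 + 5 + 5 = 50
I -> H -> B -> E -> F -> G -> C: 9 + 7 + 6 + 12 + 5 + 5 = 44
I -> H -> E -> B -> G -> C: 9 + 19 + 6 + 26 + 5 = 65
I -> H -> B -> G -> C: 9 + 7 + 26 + 5 = 47
I -> C: 19
Shortest: 12.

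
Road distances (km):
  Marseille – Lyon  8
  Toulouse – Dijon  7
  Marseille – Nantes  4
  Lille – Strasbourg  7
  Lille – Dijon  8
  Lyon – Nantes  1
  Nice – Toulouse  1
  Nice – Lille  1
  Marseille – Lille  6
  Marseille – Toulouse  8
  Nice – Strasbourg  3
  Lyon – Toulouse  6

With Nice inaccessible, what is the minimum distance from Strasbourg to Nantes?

Some routes from Strasbourg to Nantes avoiding Nice:
Strasbourg → Lille → Marseille → Nantes: 7 + 6 + 4 = 17
Strasbourg → Lille → Dijon → Toulouse → Lyon → Nantes: 7 + 8 + 7 + 6 + 1 = 29
Strasbourg → Lille → Marseille → Lyon → Nantes: 7 + 6 + 8 + 1 = 22
Strasbourg → Lille → Marseille → Toulouse → Lyon → Nantes: 7 + 6 + 8 + 6 + 1 = 28
Best route has total 17 km.

17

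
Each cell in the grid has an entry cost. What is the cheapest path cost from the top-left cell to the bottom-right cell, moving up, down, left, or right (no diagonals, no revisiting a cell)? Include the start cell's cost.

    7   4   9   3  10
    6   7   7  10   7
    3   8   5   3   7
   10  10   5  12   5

Path (0,0) -> (1,0) -> (2,0) -> (2,1) -> (2,2) -> (2,3) -> (2,4) -> (3,4): 7 + 6 + 3 + 8 + 5 + 3 + 7 + 5 = 44.

44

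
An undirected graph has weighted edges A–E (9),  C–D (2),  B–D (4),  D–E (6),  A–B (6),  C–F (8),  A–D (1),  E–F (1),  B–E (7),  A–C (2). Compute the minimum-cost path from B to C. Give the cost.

Checking several routes:
B → A → C: 6 + 2 = 8
B → E → D → C: 7 + 6 + 2 = 15
B → A → D → C: 6 + 1 + 2 = 9
B → D → A → C: 4 + 1 + 2 = 7
B → D → C: 4 + 2 = 6
The minimum is 6.

6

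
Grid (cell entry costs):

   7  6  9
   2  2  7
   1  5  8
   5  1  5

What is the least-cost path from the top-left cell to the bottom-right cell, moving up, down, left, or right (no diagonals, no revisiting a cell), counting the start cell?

Best path: [0,0] [1,0] [2,0] [2,1] [3,1] [3,2]
Cost: 7 + 2 + 1 + 5 + 1 + 5 = 21

21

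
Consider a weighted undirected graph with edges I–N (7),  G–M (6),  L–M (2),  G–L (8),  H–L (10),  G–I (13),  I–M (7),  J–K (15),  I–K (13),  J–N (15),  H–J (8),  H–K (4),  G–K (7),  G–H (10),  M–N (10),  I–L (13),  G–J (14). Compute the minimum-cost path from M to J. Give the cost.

Checking several routes:
M → L → H → J: 2 + 10 + 8 = 20
M → G → H → J: 6 + 10 + 8 = 24
M → G → J: 6 + 14 = 20
M → L → G → J: 2 + 8 + 14 = 24
Shortest: 20.

20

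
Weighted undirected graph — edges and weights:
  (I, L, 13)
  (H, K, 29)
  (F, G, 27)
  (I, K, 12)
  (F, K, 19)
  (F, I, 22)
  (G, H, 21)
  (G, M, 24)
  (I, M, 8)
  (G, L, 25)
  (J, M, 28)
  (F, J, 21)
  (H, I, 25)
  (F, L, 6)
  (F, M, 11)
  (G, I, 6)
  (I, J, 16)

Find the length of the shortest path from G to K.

18

Checking several routes:
G-I-K: 6 + 12 = 18
G-M-I-K: 24 + 8 + 12 = 44
G-I-M-F-K: 6 + 8 + 11 + 19 = 44
The minimum is 18.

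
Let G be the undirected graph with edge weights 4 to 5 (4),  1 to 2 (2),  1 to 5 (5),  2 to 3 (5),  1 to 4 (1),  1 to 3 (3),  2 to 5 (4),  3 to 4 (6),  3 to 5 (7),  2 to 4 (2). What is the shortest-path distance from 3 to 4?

Checking several routes:
3→1→4: 3 + 1 = 4
3→4: 6
3→2→4: 5 + 2 = 7
Best route has total 4.

4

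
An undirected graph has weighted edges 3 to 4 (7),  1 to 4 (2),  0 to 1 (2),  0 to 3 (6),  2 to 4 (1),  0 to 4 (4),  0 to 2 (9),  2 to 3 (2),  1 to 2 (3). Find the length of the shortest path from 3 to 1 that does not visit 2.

Paths from 3 to 1 avoiding 2:
3 - 0 - 4 - 1: 6 + 4 + 2 = 12
3 - 4 - 0 - 1: 7 + 4 + 2 = 13
3 - 0 - 1: 6 + 2 = 8
3 - 4 - 1: 7 + 2 = 9
Best route has total 8.

8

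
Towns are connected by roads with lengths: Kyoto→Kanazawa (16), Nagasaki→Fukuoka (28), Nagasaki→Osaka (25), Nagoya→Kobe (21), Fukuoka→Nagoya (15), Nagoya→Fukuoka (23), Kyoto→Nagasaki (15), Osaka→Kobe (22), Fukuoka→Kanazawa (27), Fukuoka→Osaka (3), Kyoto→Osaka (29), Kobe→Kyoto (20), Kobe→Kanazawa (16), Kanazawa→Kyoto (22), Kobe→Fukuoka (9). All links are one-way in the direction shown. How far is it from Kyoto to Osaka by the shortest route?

Paths from Kyoto to Osaka:
Kyoto -> Osaka: 29
Kyoto -> Nagasaki -> Osaka: 15 + 25 = 40
Kyoto -> Nagasaki -> Fukuoka -> Osaka: 15 + 28 + 3 = 46
The minimum is 29.

29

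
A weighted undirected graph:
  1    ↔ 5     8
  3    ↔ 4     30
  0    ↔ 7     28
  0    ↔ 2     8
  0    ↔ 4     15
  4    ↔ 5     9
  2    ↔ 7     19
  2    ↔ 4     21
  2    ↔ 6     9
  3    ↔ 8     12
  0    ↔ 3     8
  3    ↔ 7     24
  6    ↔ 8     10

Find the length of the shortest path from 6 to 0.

Some routes from 6 to 0:
6→2→7→3→0: 9 + 19 + 24 + 8 = 60
6→8→3→4→0: 10 + 12 + 30 + 15 = 67
6→2→7→0: 9 + 19 + 28 = 56
6→8→3→0: 10 + 12 + 8 = 30
6→2→4→0: 9 + 21 + 15 = 45
6→2→0: 9 + 8 = 17
Shortest: 17.

17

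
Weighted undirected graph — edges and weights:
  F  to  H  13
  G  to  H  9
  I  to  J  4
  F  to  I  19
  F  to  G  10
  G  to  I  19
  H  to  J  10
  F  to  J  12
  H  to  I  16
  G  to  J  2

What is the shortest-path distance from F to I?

A few of the F→I routes:
F → H → J → I: 13 + 10 + 4 = 27
F → G → J → I: 10 + 2 + 4 = 16
F → H → G → J → I: 13 + 9 + 2 + 4 = 28
F → J → I: 12 + 4 = 16
F → I: 19
Best route has total 16.

16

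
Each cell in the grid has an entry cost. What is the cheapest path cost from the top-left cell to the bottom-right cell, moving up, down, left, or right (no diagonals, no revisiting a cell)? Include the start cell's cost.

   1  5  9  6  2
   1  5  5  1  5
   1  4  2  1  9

Path (0,0) → (1,0) → (2,0) → (2,1) → (2,2) → (2,3) → (2,4): 1 + 1 + 1 + 4 + 2 + 1 + 9 = 19.

19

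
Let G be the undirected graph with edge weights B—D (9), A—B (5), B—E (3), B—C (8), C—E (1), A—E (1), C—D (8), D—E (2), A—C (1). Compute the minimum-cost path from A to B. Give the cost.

4

Comparing a few candidate routes:
A-C-E-B: 1 + 1 + 3 = 5
A-E-B: 1 + 3 = 4
A-B: 5
Best route has total 4.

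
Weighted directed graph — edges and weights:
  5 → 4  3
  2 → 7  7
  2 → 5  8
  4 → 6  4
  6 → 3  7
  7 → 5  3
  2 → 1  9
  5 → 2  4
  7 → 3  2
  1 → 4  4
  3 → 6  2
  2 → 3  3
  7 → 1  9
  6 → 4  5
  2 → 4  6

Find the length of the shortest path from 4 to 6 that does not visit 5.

4

Candidate routes:
4 -> 6: 4
The minimum is 4.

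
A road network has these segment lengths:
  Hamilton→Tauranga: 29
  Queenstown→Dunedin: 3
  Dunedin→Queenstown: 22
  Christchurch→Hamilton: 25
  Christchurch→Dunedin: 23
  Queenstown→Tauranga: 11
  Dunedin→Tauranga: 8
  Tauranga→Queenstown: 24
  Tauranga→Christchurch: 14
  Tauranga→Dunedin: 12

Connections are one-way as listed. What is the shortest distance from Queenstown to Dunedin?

Paths from Queenstown to Dunedin:
Queenstown→Tauranga→Christchurch→Dunedin: 11 + 14 + 23 = 48
Queenstown→Tauranga→Dunedin: 11 + 12 = 23
Queenstown→Dunedin: 3
The minimum is 3.

3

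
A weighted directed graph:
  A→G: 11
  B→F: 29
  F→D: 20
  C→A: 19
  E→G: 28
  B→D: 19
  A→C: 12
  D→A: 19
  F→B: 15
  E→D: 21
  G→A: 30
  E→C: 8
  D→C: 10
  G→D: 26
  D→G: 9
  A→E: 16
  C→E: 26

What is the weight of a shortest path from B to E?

Some routes from B to E:
B-D-C-A-E: 19 + 10 + 19 + 16 = 64
B-D-C-E: 19 + 10 + 26 = 55
B-D-G-A-E: 19 + 9 + 30 + 16 = 74
B-D-A-E: 19 + 19 + 16 = 54
Shortest: 54.

54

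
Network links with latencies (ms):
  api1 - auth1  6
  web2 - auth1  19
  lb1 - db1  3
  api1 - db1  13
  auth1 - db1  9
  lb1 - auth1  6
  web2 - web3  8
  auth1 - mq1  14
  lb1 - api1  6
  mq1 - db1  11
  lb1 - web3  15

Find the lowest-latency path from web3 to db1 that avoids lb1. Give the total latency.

Paths from web3 to db1 avoiding lb1:
web3 - web2 - auth1 - api1 - db1: 8 + 19 + 6 + 13 = 46
web3 - web2 - auth1 - mq1 - db1: 8 + 19 + 14 + 11 = 52
web3 - web2 - auth1 - db1: 8 + 19 + 9 = 36
Best route has total 36 ms.

36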